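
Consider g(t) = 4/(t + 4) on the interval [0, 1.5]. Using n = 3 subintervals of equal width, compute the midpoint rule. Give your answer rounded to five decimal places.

Δt = (1.5 − 0)/3 = 0.5.
Midpoints: 0.25, 0.75, 1.25.
g(0.25) = 16/17, g(0.75) = 16/19, g(1.25) = 16/21.
Sum = Δt · [g(0.25) + g(0.75) + g(1.25)].
Sum ≈ 1.27259.

1.27259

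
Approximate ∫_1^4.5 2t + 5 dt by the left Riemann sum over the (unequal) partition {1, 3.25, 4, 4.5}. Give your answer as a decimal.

Subinterval widths: 2.25, 0.75, 0.5.
Left endpoints: 1, 3.25, 4.
f(1) = 7, f(3.25) = 11.5, f(4) = 13.
Sum = Σ Δt_i · f(t_i).
Sum = 30.875.

30.875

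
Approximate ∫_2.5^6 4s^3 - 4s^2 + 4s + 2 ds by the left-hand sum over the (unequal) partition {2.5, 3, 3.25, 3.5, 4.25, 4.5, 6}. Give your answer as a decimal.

Subinterval widths: 0.5, 0.25, 0.25, 0.75, 0.25, 1.5.
Left endpoints: 2.5, 3, 3.25, 3.5, 4.25, 4.5.
f(2.5) = 49.5, f(3) = 86, f(3.25) = 110.0625, f(3.5) = 138.5, f(4.25) = 253.8125, f(4.5) = 303.5.
Sum = Σ Δs_i · f(s_i).
Sum = 696.34375.

696.34375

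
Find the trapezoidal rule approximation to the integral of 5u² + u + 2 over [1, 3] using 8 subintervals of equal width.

51.4375

Δu = (3 − 1)/8 = 0.25.
f(1) = 8, f(1.25) = 11.0625, f(1.5) = 14.75, f(1.75) = 19.0625, f(2) = 24, f(2.25) = 29.5625, f(2.5) = 35.75, f(2.75) = 42.5625, f(3) = 50.
T_8 = (Δu/2)·[f(u_0) + 2f(u_1) + ... + 2f(u_{7}) + f(u_8)].
Sum = 51.4375.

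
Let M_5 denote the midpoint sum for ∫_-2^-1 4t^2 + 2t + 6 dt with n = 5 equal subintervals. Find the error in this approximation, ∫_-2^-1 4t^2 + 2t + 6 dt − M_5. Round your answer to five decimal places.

Exact integral: ∫_-2^-1 f(t) dt ≈ 12.3333333.
M_5 = 12.32.
Error ≈ 12.3333333 − 12.32 ≈ 0.01333.

0.01333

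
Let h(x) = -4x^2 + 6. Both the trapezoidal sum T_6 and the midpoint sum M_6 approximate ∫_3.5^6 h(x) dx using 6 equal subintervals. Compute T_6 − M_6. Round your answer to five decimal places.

T_6 ≈ -216.1226852.
M_6 ≈ -215.6886574.
T_6 − M_6 ≈ -0.43403.

-0.43403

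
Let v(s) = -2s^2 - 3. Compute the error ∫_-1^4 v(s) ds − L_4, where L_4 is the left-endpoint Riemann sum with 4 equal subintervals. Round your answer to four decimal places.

Exact integral: ∫_-1^4 v(s) ds ≈ -58.333333.
L_4 = -42.1875.
Error ≈ -58.333333 − (-42.1875) ≈ -16.1458.

-16.1458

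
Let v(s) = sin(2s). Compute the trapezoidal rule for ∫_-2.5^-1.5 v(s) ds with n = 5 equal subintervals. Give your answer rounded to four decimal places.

Δs = (-1.5 − (-2.5))/5 = 0.2.
v(-2.5) ≈ 0.9589, v(-2.3) ≈ 0.9937, v(-2.1) ≈ 0.8716, v(-1.9) ≈ 0.6119, v(-1.7) ≈ 0.2555, v(-1.5) ≈ -0.1411.
T_5 = (Δs/2)·[v(s_0) + 2v(s_1) + ... + 2v(s_{4}) + v(s_5)].
Sum ≈ 0.6283.

0.6283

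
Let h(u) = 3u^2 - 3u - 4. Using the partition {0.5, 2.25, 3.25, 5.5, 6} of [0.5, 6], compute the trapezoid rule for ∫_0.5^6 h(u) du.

Subinterval widths: 1.75, 1, 2.25, 0.5.
h(0.5) = -4.75, h(2.25) = 4.4375, h(3.25) = 17.9375, h(5.5) = 70.25, h(6) = 86.
On each subinterval the trapezoid contributes (Δu_i/2)·[h(u_{i-1}) + h(u_i)].
Sum = 149.1875.

149.1875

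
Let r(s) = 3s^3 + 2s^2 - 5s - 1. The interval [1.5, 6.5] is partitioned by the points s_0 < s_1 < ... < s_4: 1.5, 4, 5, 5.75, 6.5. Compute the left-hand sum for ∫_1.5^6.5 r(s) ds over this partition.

Subinterval widths: 2.5, 1, 0.75, 0.75.
Left endpoints: 1.5, 4, 5, 5.75.
r(1.5) = 6.125, r(4) = 203, r(5) = 399, r(5.75) = 606.703125.
Sum = Σ Δs_i · r(s_i).
Sum = 972.58984375.

972.58984375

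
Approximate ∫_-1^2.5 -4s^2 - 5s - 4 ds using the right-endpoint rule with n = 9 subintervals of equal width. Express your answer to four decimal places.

-57.1307

Δs = (2.5 − (-1))/9 = 7/18.
Right endpoints: -11/18, -2/9, 1/6, 5/9, 17/18, 4/3, 31/18, 19/9, 2.5.
f(-11/18) = -395/162, f(-2/9) = -250/81, f(1/6) = -89/18, f(5/9) = -649/81, f(17/18) = -1991/162, f(4/3) = -160/9, f(31/18) = -3965/162, f(19/9) = -2623/81, f(2.5) = -41.5.
Sum = Δs · [f(-11/18) + f(-2/9) + f(1/6) + ...].
Sum ≈ -57.1307.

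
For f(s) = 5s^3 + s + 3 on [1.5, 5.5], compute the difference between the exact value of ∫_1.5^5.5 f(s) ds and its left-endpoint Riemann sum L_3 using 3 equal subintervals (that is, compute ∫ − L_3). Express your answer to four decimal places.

Exact integral: ∫_1.5^5.5 f(s) ds = 1163.5.
L_3 ≈ 679.722222.
Error ≈ 1163.5 − 679.722222 ≈ 483.7778.

483.7778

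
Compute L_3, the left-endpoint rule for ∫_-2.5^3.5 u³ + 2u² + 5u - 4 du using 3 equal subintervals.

-28.75

Δu = (3.5 − (-2.5))/3 = 2.
Left endpoints: -2.5, -0.5, 1.5.
f(-2.5) = -19.625, f(-0.5) = -6.125, f(1.5) = 11.375.
Sum = Δu · [f(-2.5) + f(-0.5) + f(1.5)].
Sum = -28.75.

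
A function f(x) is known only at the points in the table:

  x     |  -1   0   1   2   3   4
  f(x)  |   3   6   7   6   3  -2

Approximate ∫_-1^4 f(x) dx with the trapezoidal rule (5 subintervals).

22.5

Δx = 1.
T_5 = (1/2)·[3 + 2·6 + 2·7 + 2·6 + 2·3 + (-2)] = 22.5.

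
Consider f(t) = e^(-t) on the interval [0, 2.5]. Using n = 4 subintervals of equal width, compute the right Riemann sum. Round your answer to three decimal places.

Δt = (2.5 − 0)/4 = 0.625.
Right endpoints: 0.625, 1.25, 1.875, 2.5.
f(0.625) ≈ 0.535, f(1.25) ≈ 0.287, f(1.875) ≈ 0.153, f(2.5) ≈ 0.082.
Sum = Δt · [f(0.625) + f(1.25) + f(1.875) + f(2.5)].
Sum ≈ 0.661.

0.661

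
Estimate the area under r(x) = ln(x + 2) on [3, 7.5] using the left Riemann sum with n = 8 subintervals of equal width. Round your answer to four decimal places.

Δx = (7.5 − 3)/8 = 0.5625.
Left endpoints: 3, 3.5625, 4.125, 4.6875, 5.25, 5.8125, 6.375, 6.9375.
r(3) ≈ 1.6094, r(3.5625) ≈ 1.7160, r(4.125) ≈ 1.8124, r(4.6875) ≈ 1.9002, r(5.25) ≈ 1.9810, r(5.8125) ≈ 2.0557, r(6.375) ≈ 2.1253, r(6.9375) ≈ 2.1903.
Sum = Δx · [r(3) + r(3.5625) + r(4.125) + ...].
Sum ≈ 8.6571.

8.6571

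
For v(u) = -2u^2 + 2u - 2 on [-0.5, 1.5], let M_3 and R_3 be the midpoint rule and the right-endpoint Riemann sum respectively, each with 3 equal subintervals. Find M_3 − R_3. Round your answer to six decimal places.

M_3 ≈ -4.18518519.
R_3 ≈ -4.62962963.
M_3 − R_3 ≈ 0.444444.

0.444444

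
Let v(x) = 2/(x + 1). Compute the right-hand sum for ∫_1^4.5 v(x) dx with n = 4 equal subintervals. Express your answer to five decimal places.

1.77192

Δx = (4.5 − 1)/4 = 0.875.
Right endpoints: 1.875, 2.75, 3.625, 4.5.
v(1.875) = 16/23, v(2.75) = 8/15, v(3.625) = 16/37, v(4.5) = 4/11.
Sum = Δx · [v(1.875) + v(2.75) + v(3.625) + v(4.5)].
Sum ≈ 1.77192.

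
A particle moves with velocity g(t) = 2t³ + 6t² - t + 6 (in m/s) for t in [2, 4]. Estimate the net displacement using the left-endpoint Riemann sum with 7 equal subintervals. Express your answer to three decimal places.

212.653

Δt = (4 − 2)/7 = 2/7.
Left endpoints: 2, 16/7, 18/7, 20/7, 22/7, 24/7, 26/7.
g(2) = 44, g(16/7) = 20218/343, g(18/7) = 26448/343, g(20/7) = 33878/343, g(22/7) = 42604/343, g(24/7) = 52722/343, g(26/7) = 64328/343.
Sum = Δt · [g(2) + g(16/7) + g(18/7) + ...].
Sum ≈ 212.653.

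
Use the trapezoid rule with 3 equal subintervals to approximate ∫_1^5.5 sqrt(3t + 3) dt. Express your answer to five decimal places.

Δt = (5.5 − 1)/3 = 1.5.
f(1) ≈ 2.44949, f(2.5) ≈ 3.24037, f(4) ≈ 3.87298, f(5.5) ≈ 4.41588.
T_3 = (Δt/2)·[f(t_0) + 2f(t_1) + 2f(t_2) + f(t_3)].
Sum ≈ 15.81906.

15.81906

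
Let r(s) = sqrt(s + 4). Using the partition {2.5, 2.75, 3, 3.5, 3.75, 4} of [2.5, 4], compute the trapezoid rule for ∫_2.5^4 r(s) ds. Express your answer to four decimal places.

Subinterval widths: 0.25, 0.25, 0.5, 0.25, 0.25.
r(2.5) ≈ 2.5495, r(2.75) ≈ 2.5981, r(3) ≈ 2.6458, r(3.5) ≈ 2.7386, r(3.75) ≈ 2.7839, r(4) ≈ 2.8284.
On each subinterval the trapezoid contributes (Δs_i/2)·[r(s_{i-1}) + r(s_i)].
Sum ≈ 4.0369.

4.0369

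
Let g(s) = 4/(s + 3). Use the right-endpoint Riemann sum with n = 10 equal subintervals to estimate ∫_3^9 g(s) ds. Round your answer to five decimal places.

2.67509

Δs = (9 − 3)/10 = 0.6.
Right endpoints: 3.6, 4.2, 4.8, 5.4, 6, 6.6, 7.2, 7.8, 8.4, 9.
g(3.6) = 20/33, g(4.2) = 5/9, g(4.8) = 20/39, g(5.4) = 10/21, g(6) = 4/9, g(6.6) = 5/12, g(7.2) = 20/51, g(7.8) = 10/27, g(8.4) = 20/57, g(9) = 1/3.
Sum = Δs · [g(3.6) + g(4.2) + g(4.8) + ...].
Sum ≈ 2.67509.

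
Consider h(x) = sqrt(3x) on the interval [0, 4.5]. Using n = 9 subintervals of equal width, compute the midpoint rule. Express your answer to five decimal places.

Δx = (4.5 − 0)/9 = 0.5.
Midpoints: 0.25, 0.75, 1.25, 1.75, 2.25, 2.75, 3.25, 3.75, 4.25.
h(0.25) ≈ 0.86603, h(0.75) ≈ 1.50000, h(1.25) ≈ 1.93649, h(1.75) ≈ 2.29129, h(2.25) ≈ 2.59808, h(2.75) ≈ 2.87228, h(3.25) ≈ 3.12250, h(3.75) ≈ 3.35410, h(4.25) ≈ 3.57071.
Sum = Δx · [h(0.25) + h(0.75) + h(1.25) + ...].
Sum ≈ 11.05574.

11.05574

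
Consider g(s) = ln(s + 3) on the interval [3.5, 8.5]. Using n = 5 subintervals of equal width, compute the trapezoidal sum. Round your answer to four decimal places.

10.9147

Δs = (8.5 − 3.5)/5 = 1.
g(3.5) ≈ 1.8718, g(4.5) ≈ 2.0149, g(5.5) ≈ 2.1401, g(6.5) ≈ 2.2513, g(7.5) ≈ 2.3514, g(8.5) ≈ 2.4423.
T_5 = (Δs/2)·[g(s_0) + 2g(s_1) + ... + 2g(s_{4}) + g(s_5)].
Sum ≈ 10.9147.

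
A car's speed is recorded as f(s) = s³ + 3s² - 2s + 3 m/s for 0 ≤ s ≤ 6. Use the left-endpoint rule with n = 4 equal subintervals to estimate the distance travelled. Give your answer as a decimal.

Δs = (6 − 0)/4 = 1.5.
Left endpoints: 0, 1.5, 3, 4.5.
f(0) = 3, f(1.5) = 10.125, f(3) = 51, f(4.5) = 145.875.
Sum = Δs · [f(0) + f(1.5) + f(3) + f(4.5)].
Sum = 315.

315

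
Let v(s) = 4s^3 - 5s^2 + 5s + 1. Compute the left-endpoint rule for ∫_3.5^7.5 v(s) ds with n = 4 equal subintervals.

1879

Δs = (7.5 − 3.5)/4 = 1.
Left endpoints: 3.5, 4.5, 5.5, 6.5.
v(3.5) = 128.75, v(4.5) = 286.75, v(5.5) = 542.75, v(6.5) = 920.75.
Sum = Δs · [v(3.5) + v(4.5) + v(5.5) + v(6.5)].
Sum = 1879.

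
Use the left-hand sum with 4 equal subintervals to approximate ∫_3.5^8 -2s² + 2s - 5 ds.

-232.2421875

Δs = (8 − 3.5)/4 = 1.125.
Left endpoints: 3.5, 4.625, 5.75, 6.875.
f(3.5) = -22.5, f(4.625) = -38.53125, f(5.75) = -59.625, f(6.875) = -85.78125.
Sum = Δs · [f(3.5) + f(4.625) + f(5.75) + f(6.875)].
Sum = -232.2421875.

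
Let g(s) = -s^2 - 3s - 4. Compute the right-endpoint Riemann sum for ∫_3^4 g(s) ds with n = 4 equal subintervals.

-28.09375

Δs = (4 − 3)/4 = 0.25.
Right endpoints: 3.25, 3.5, 3.75, 4.
g(3.25) = -24.3125, g(3.5) = -26.75, g(3.75) = -29.3125, g(4) = -32.
Sum = Δs · [g(3.25) + g(3.5) + g(3.75) + g(4)].
Sum = -28.09375.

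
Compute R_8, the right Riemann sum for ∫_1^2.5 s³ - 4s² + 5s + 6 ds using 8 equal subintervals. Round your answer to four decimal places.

12.2571

Δs = (2.5 − 1)/8 = 0.1875.
Right endpoints: 1.1875, 1.375, 1.5625, 1.75, 1.9375, 2.125, 2.3125, 2.5.
f(1.1875) = 32651/4096, f(1.375) = 4051/512, f(1.5625) = 32201/4096, f(1.75) = 7.859375, f(1.9375) = 32543/4096, f(2.125) = 4177/512, f(2.3125) = 34973/4096, f(2.5) = 9.125.
Sum = Δs · [f(1.1875) + f(1.375) + f(1.5625) + ...].
Sum ≈ 12.2571.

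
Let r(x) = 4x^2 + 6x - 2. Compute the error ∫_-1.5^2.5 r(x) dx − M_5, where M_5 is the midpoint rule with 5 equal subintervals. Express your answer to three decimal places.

0.853

Exact integral: ∫_-1.5^2.5 r(x) dx ≈ 29.33333.
M_5 = 28.48.
Error ≈ 29.33333 − 28.48 ≈ 0.853.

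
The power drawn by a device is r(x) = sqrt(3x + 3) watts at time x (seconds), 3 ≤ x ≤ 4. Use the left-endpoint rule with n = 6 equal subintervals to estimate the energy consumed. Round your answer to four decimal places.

3.6382

Δx = (4 − 3)/6 = 1/6.
Left endpoints: 3, 19/6, 10/3, 3.5, 11/3, 23/6.
r(3) ≈ 3.4641, r(19/6) ≈ 3.5355, r(10/3) ≈ 3.6056, r(3.5) ≈ 3.6742, r(11/3) ≈ 3.7417, r(23/6) ≈ 3.8079.
Sum = Δx · [r(3) + r(19/6) + r(10/3) + ...].
Sum ≈ 3.6382.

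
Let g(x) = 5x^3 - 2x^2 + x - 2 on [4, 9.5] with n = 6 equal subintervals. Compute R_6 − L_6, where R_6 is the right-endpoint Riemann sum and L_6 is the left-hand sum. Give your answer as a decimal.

R_6 ≈ 11187.593605.
L_6 ≈ 7682.374855.
R_6 − L_6 = 3505.21875.

3505.21875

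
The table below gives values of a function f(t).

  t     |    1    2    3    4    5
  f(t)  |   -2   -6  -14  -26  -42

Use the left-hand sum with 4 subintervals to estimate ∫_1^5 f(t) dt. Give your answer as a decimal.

Δt = 1.
Sum = 1·[(-2) + (-6) + (-14) + (-26)] = -48.

-48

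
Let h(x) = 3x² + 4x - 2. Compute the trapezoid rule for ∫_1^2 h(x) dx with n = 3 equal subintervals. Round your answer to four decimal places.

Δx = (2 − 1)/3 = 1/3.
h(1) = 5, h(4/3) = 26/3, h(5/3) = 13, h(2) = 18.
T_3 = (Δx/2)·[h(x_0) + 2h(x_1) + 2h(x_2) + h(x_3)].
Sum ≈ 11.0556.

11.0556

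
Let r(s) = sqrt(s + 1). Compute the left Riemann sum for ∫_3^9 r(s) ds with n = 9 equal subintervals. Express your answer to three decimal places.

15.358

Δs = (9 − 3)/9 = 2/3.
Left endpoints: 3, 11/3, 13/3, 5, 17/3, 19/3, 7, 23/3, 25/3.
r(3) ≈ 2.000, r(11/3) ≈ 2.160, r(13/3) ≈ 2.309, r(5) ≈ 2.449, r(17/3) ≈ 2.582, r(19/3) ≈ 2.708, r(7) ≈ 2.828, r(23/3) ≈ 2.944, r(25/3) ≈ 3.055.
Sum = Δs · [r(3) + r(11/3) + r(13/3) + ...].
Sum ≈ 15.358.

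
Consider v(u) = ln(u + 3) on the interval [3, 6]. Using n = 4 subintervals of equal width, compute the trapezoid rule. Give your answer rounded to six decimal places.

Δu = (6 − 3)/4 = 0.75.
v(3) ≈ 1.791759, v(3.75) ≈ 1.909543, v(4.5) ≈ 2.014903, v(5.25) ≈ 2.110213, v(6) ≈ 2.197225.
T_4 = (Δu/2)·[v(u_0) + 2v(u_1) + 2v(u_2) + 2v(u_3) + v(u_4)].
Sum ≈ 6.021863.

6.021863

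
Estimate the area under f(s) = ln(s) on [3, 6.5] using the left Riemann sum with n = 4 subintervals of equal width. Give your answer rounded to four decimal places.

5.0212

Δs = (6.5 − 3)/4 = 0.875.
Left endpoints: 3, 3.875, 4.75, 5.625.
f(3) ≈ 1.0986, f(3.875) ≈ 1.3545, f(4.75) ≈ 1.5581, f(5.625) ≈ 1.7272.
Sum = Δs · [f(3) + f(3.875) + f(4.75) + f(5.625)].
Sum ≈ 5.0212.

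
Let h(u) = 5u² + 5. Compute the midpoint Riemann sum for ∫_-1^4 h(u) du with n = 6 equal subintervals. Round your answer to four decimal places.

131.8866

Δu = (4 − (-1))/6 = 5/6.
Midpoints: -7/12, 0.25, 13/12, 23/12, 2.75, 43/12.
h(-7/12) = 965/144, h(0.25) = 5.3125, h(13/12) = 1565/144, h(23/12) = 3365/144, h(2.75) = 42.8125, h(43/12) = 9965/144.
Sum = Δu · [h(-7/12) + h(0.25) + h(13/12) + ...].
Sum ≈ 131.8866.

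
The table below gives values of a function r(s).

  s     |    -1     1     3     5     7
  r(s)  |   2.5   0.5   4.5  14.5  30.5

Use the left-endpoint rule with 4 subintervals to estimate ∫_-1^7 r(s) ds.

Δs = 2.
Sum = 2·[2.5 + 0.5 + 4.5 + 14.5] = 44.

44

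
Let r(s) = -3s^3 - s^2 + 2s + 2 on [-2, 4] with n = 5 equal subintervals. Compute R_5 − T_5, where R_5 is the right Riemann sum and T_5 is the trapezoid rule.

-129.6

R_5 = -324.
T_5 = -194.4.
R_5 − T_5 = -129.6.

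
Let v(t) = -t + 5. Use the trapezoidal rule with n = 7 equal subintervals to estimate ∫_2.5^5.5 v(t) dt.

3

Δt = (5.5 − 2.5)/7 = 3/7.
v(2.5) = 2.5, v(41/14) = 29/14, v(47/14) = 23/14, v(53/14) = 17/14, v(59/14) = 11/14, v(65/14) = 5/14, v(71/14) = -1/14, v(5.5) = -0.5.
T_7 = (Δt/2)·[v(t_0) + 2v(t_1) + ... + 2v(t_{6}) + v(t_7)].
Sum = 3.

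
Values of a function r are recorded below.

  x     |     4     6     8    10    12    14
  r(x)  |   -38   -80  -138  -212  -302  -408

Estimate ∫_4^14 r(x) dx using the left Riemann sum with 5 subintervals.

-1540

Δx = 2.
Sum = 2·[(-38) + (-80) + (-138) + (-212) + (-302)] = -1540.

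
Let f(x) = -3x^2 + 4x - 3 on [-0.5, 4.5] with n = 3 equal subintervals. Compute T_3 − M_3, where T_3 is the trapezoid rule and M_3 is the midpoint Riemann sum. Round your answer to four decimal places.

-10.4167

T_3 ≈ -73.194444.
M_3 ≈ -62.777778.
T_3 − M_3 ≈ -10.4167.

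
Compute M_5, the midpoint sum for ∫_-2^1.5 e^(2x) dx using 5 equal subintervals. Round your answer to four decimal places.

Δx = (1.5 − (-2))/5 = 0.7.
Midpoints: -1.65, -0.95, -0.25, 0.45, 1.15.
f(-1.65) ≈ 0.0369, f(-0.95) ≈ 0.1496, f(-0.25) ≈ 0.6065, f(0.45) ≈ 2.4596, f(1.15) ≈ 9.9742.
Sum = Δx · [f(-1.65) + f(-0.95) + f(-0.25) + f(0.45) + f(1.15)].
Sum ≈ 9.2587.

9.2587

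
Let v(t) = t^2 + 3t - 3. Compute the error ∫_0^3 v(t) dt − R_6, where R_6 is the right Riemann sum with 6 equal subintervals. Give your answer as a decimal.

-4.625

Exact integral: ∫_0^3 v(t) dt = 13.5.
R_6 = 18.125.
Error = 13.5 − 18.125 = -4.625.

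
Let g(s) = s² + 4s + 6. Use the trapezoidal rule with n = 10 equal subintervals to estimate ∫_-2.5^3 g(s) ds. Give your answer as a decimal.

Δs = (3 − (-2.5))/10 = 0.55.
g(-2.5) = 2.25, g(-1.95) = 2.0025, g(-1.4) = 2.36, g(-0.85) = 3.3225, g(-0.3) = 4.89, g(0.25) = 7.0625, g(0.8) = 9.84, g(1.35) = 13.2225, g(1.9) = 17.21, g(2.45) = 21.8025, g(3) = 27.
T_10 = (Δs/2)·[g(s_0) + 2g(s_1) + ... + 2g(s_{9}) + g(s_10)].
Sum = 52.985625.

52.985625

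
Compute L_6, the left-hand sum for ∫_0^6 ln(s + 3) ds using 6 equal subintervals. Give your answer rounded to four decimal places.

9.9115

Δs = (6 − 0)/6 = 1.
Left endpoints: 0, 1, 2, 3, 4, 5.
f(0) ≈ 1.0986, f(1) ≈ 1.3863, f(2) ≈ 1.6094, f(3) ≈ 1.7918, f(4) ≈ 1.9459, f(5) ≈ 2.0794.
Sum = Δs · [f(0) + f(1) + f(2) + ...].
Sum ≈ 9.9115.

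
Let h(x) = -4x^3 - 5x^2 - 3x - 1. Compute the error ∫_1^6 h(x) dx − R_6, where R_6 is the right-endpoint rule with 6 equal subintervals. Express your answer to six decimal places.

464.699074

Exact integral: ∫_1^6 h(x) dx ≈ -1710.83333333.
R_6 ≈ -2175.53240741.
Error ≈ -1710.83333333 − (-2175.53240741) ≈ 464.699074.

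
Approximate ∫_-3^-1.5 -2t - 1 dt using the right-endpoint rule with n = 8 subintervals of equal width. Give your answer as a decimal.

Δt = (-1.5 − (-3))/8 = 0.1875.
Right endpoints: -2.8125, -2.625, -2.4375, -2.25, -2.0625, -1.875, -1.6875, -1.5.
f(-2.8125) = 4.625, f(-2.625) = 4.25, f(-2.4375) = 3.875, f(-2.25) = 3.5, f(-2.0625) = 3.125, f(-1.875) = 2.75, f(-1.6875) = 2.375, f(-1.5) = 2.
Sum = Δt · [f(-2.8125) + f(-2.625) + f(-2.4375) + ...].
Sum = 4.96875.

4.96875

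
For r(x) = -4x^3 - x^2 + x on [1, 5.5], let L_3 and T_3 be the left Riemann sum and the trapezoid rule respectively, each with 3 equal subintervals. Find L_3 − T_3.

514.6875

L_3 = -507.375.
T_3 = -1022.0625.
L_3 − T_3 = 514.6875.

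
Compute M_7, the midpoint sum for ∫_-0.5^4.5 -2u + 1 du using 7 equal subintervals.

Δu = (4.5 − (-0.5))/7 = 5/7.
Midpoints: -1/7, 4/7, 9/7, 2, 19/7, 24/7, 29/7.
f(-1/7) = 9/7, f(4/7) = -1/7, f(9/7) = -11/7, f(2) = -3, f(19/7) = -31/7, f(24/7) = -41/7, f(29/7) = -51/7.
Sum = Δu · [f(-1/7) + f(4/7) + f(9/7) + ...].
Sum = -15.

-15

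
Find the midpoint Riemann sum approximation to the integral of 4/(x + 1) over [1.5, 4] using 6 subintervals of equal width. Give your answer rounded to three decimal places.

Δx = (4 − 1.5)/6 = 5/12.
Midpoints: 41/24, 2.125, 61/24, 71/24, 3.375, 91/24.
f(41/24) = 96/65, f(2.125) = 1.28, f(61/24) = 96/85, f(71/24) = 96/95, f(3.375) = 32/35, f(91/24) = 96/115.
Sum = Δx · [f(41/24) + f(2.125) + f(61/24) + ...].
Sum ≈ 2.769.

2.769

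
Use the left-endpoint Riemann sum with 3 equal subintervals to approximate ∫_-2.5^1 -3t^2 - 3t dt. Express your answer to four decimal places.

-14.1944

Δt = (1 − (-2.5))/3 = 7/6.
Left endpoints: -2.5, -4/3, -1/6.
f(-2.5) = -11.25, f(-4/3) = -4/3, f(-1/6) = 5/12.
Sum = Δt · [f(-2.5) + f(-4/3) + f(-1/6)].
Sum ≈ -14.1944.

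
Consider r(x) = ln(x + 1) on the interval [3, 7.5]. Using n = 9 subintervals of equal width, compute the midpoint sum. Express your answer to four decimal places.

8.1468

Δx = (7.5 − 3)/9 = 0.5.
Midpoints: 3.25, 3.75, 4.25, 4.75, 5.25, 5.75, 6.25, 6.75, 7.25.
r(3.25) ≈ 1.4469, r(3.75) ≈ 1.5581, r(4.25) ≈ 1.6582, r(4.75) ≈ 1.7492, r(5.25) ≈ 1.8326, r(5.75) ≈ 1.9095, r(6.25) ≈ 1.9810, r(6.75) ≈ 2.0477, r(7.25) ≈ 2.1102.
Sum = Δx · [r(3.25) + r(3.75) + r(4.25) + ...].
Sum ≈ 8.1468.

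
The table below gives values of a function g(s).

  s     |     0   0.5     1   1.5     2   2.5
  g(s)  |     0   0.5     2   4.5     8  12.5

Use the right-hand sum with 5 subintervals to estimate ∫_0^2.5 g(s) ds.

13.75

Δs = 0.5.
Sum = 0.5·[0.5 + 2 + 4.5 + 8 + 12.5] = 13.75.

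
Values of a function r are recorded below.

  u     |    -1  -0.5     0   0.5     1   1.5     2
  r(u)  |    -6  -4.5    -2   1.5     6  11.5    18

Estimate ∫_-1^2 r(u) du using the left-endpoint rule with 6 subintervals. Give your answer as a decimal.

3.25

Δu = 0.5.
Sum = 0.5·[(-6) + (-4.5) + (-2) + 1.5 + 6 + 11.5] = 3.25.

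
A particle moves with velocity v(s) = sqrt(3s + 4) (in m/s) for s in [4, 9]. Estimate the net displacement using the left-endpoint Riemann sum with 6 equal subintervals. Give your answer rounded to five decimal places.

23.47415

Δs = (9 − 4)/6 = 5/6.
Left endpoints: 4, 29/6, 17/3, 6.5, 22/3, 49/6.
v(4) ≈ 4.00000, v(29/6) ≈ 4.30116, v(17/3) ≈ 4.58258, v(6.5) ≈ 4.84768, v(22/3) ≈ 5.09902, v(49/6) ≈ 5.33854.
Sum = Δs · [v(4) + v(29/6) + v(17/3) + ...].
Sum ≈ 23.47415.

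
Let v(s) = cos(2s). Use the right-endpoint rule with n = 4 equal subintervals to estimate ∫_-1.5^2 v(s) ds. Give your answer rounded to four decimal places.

Δs = (2 − (-1.5))/4 = 0.875.
Right endpoints: -0.625, 0.25, 1.125, 2.
v(-0.625) ≈ 0.3153, v(0.25) ≈ 0.8776, v(1.125) ≈ -0.6282, v(2) ≈ -0.6536.
Sum = Δs · [v(-0.625) + v(0.25) + v(1.125) + v(2)].
Sum ≈ -0.0778.

-0.0778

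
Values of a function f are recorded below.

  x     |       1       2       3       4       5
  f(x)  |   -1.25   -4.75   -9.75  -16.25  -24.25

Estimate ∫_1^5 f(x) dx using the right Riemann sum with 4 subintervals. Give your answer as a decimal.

-55

Δx = 1.
Sum = 1·[(-4.75) + (-9.75) + (-16.25) + (-24.25)] = -55.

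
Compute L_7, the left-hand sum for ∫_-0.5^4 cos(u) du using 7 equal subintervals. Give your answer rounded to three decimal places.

Δu = (4 − (-0.5))/7 = 9/14.
Left endpoints: -0.5, 1/7, 11/14, 10/7, 29/14, 19/7, 47/14.
f(-0.5) ≈ 0.878, f(1/7) ≈ 0.990, f(11/14) ≈ 0.707, f(10/7) ≈ 0.142, f(29/14) ≈ -0.480, f(19/7) ≈ -0.910, f(47/14) ≈ -0.977.
Sum = Δu · [f(-0.5) + f(1/7) + f(11/14) + ...].
Sum ≈ 0.224.

0.224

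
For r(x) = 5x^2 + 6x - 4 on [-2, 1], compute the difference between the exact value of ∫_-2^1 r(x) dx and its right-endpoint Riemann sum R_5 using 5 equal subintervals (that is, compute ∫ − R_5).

Exact integral: ∫_-2^1 r(x) dx = -6.
R_5 = -4.2.
Error = -6 − (-4.2) = -1.8.

-1.8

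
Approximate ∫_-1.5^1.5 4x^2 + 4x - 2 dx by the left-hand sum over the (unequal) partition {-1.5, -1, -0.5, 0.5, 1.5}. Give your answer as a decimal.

Subinterval widths: 0.5, 0.5, 1, 1.
Left endpoints: -1.5, -1, -0.5, 0.5.
f(-1.5) = 1, f(-1) = -2, f(-0.5) = -3, f(0.5) = 1.
Sum = Σ Δx_i · f(x_i).
Sum = -2.5.

-2.5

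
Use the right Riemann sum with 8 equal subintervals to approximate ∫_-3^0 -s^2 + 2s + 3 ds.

Δs = (0 − (-3))/8 = 0.375.
Right endpoints: -2.625, -2.25, -1.875, -1.5, -1.125, -0.75, -0.375, 0.
f(-2.625) = -9.140625, f(-2.25) = -6.5625, f(-1.875) = -4.265625, f(-1.5) = -2.25, f(-1.125) = -0.515625, f(-0.75) = 0.9375, f(-0.375) = 2.109375, f(0) = 3.
Sum = Δs · [f(-2.625) + f(-2.25) + f(-1.875) + ...].
Sum = -6.2578125.

-6.2578125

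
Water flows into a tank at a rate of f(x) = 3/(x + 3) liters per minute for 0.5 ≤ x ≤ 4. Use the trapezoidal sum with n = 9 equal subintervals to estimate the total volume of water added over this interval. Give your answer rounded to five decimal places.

Δx = (4 − 0.5)/9 = 7/18.
f(0.5) = 6/7, f(8/9) = 27/35, f(23/18) = 54/77, f(5/3) = 9/14, f(37/18) = 54/91, f(22/9) = 27/49, f(17/6) = 18/35, f(29/9) = 27/56, f(65/18) = 54/119, f(4) = 3/7.
T_9 = (Δx/2)·[f(x_0) + 2f(x_1) + ... + 2f(x_{8}) + f(x_9)].
Sum ≈ 2.08175.

2.08175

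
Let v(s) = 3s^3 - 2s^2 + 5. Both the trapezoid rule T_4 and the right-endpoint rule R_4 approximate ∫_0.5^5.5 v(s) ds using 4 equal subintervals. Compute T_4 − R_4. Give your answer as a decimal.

-274.21875

T_4 = 632.96875.
R_4 = 907.1875.
T_4 − R_4 = -274.21875.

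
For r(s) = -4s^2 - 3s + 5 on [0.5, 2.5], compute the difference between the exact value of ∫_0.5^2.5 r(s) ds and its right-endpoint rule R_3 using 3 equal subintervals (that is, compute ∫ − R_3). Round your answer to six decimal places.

10.592593

Exact integral: ∫_0.5^2.5 r(s) ds ≈ -19.66666667.
R_3 ≈ -30.25925926.
Error ≈ -19.66666667 − (-30.25925926) ≈ 10.592593.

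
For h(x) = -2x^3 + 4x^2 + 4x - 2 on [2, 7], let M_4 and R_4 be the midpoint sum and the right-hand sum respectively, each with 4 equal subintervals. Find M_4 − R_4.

338.671875

M_4 = -650.859375.
R_4 = -989.53125.
M_4 − R_4 = 338.671875.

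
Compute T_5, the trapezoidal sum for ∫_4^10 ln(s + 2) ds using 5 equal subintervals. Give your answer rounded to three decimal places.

13.058

Δs = (10 − 4)/5 = 1.2.
f(4) ≈ 1.792, f(5.2) ≈ 1.974, f(6.4) ≈ 2.128, f(7.6) ≈ 2.262, f(8.8) ≈ 2.380, f(10) ≈ 2.485.
T_5 = (Δs/2)·[f(s_0) + 2f(s_1) + ... + 2f(s_{4}) + f(s_5)].
Sum ≈ 13.058.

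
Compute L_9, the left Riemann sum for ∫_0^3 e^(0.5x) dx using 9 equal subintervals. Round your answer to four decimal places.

6.3992

Δx = (3 − 0)/9 = 1/3.
Left endpoints: 0, 1/3, 2/3, 1, 4/3, 5/3, 2, 7/3, 8/3.
f(0) ≈ 1.0000, f(1/3) ≈ 1.1814, f(2/3) ≈ 1.3956, f(1) ≈ 1.6487, f(4/3) ≈ 1.9477, f(5/3) ≈ 2.3010, f(2) ≈ 2.7183, f(7/3) ≈ 3.2113, f(8/3) ≈ 3.7937.
Sum = Δx · [f(0) + f(1/3) + f(2/3) + ...].
Sum ≈ 6.3992.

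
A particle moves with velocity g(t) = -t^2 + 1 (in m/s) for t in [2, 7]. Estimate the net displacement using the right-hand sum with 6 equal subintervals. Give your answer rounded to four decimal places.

Δt = (7 − 2)/6 = 5/6.
Right endpoints: 17/6, 11/3, 4.5, 16/3, 37/6, 7.
g(17/6) = -253/36, g(11/3) = -112/9, g(4.5) = -19.25, g(16/3) = -247/9, g(37/6) = -1333/36, g(7) = -48.
Sum = Δt · [g(17/6) + g(11/3) + g(4.5) + ...].
Sum ≈ -125.9954.

-125.9954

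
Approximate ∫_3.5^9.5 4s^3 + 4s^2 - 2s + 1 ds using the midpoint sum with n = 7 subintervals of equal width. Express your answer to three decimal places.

8978.878

Δs = (9.5 − 3.5)/7 = 6/7.
Midpoints: 55/14, 67/14, 79/14, 6.5, 103/14, 115/14, 127/14.
f(55/14) = 204021/686, f(67/14) = 357729/686, f(79/14) = 573357/686, f(6.5) = 1255.5, f(103/14) = 1231845/686, f(115/14) = 1695441/686, f(127/14) = 2262429/686.
Sum = Δs · [f(55/14) + f(67/14) + f(79/14) + ...].
Sum ≈ 8978.878.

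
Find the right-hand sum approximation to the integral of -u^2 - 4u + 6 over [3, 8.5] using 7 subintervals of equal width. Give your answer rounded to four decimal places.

-323.2653

Δu = (8.5 − 3)/7 = 11/14.
Right endpoints: 53/14, 32/7, 75/14, 43/7, 97/14, 54/7, 8.5.
f(53/14) = -4601/196, f(32/7) = -1626/49, f(75/14) = -8649/196, f(43/7) = -2759/49, f(97/14) = -13665/196, f(54/7) = -4134/49, f(8.5) = -100.25.
Sum = Δu · [f(53/14) + f(32/7) + f(75/14) + ...].
Sum ≈ -323.2653.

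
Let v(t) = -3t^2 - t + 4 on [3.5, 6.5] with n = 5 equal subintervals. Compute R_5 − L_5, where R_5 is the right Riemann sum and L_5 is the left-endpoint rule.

-55.8

R_5 = -263.19.
L_5 = -207.39.
R_5 − L_5 = -55.8.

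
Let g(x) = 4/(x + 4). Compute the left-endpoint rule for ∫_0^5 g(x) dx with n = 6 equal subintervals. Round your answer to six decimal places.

3.486753

Δx = (5 − 0)/6 = 5/6.
Left endpoints: 0, 5/6, 5/3, 2.5, 10/3, 25/6.
g(0) = 1, g(5/6) = 24/29, g(5/3) = 12/17, g(2.5) = 8/13, g(10/3) = 6/11, g(25/6) = 24/49.
Sum = Δx · [g(0) + g(5/6) + g(5/3) + ...].
Sum ≈ 3.486753.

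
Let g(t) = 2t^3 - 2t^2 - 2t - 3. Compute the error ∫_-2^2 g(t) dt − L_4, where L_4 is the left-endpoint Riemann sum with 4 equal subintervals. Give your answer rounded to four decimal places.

13.3333

Exact integral: ∫_-2^2 g(t) dt ≈ -22.666667.
L_4 = -36.
Error ≈ -22.666667 − (-36) ≈ 13.3333.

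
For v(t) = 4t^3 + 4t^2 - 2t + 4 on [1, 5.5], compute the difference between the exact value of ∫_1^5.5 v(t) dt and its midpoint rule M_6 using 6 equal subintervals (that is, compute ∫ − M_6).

9.0703125

Exact integral: ∫_1^5.5 v(t) dt = 1123.3125.
M_6 = 1114.2421875.
Error = 1123.3125 − 1114.2421875 = 9.0703125.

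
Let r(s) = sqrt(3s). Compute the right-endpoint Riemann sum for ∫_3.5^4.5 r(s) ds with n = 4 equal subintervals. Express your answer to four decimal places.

Δs = (4.5 − 3.5)/4 = 0.25.
Right endpoints: 3.75, 4, 4.25, 4.5.
r(3.75) ≈ 3.3541, r(4) ≈ 3.4641, r(4.25) ≈ 3.5707, r(4.5) ≈ 3.6742.
Sum = Δs · [r(3.75) + r(4) + r(4.25) + r(4.5)].
Sum ≈ 3.5158.

3.5158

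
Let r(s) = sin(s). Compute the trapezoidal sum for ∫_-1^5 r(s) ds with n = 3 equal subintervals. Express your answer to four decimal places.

0.1648

Δs = (5 − (-1))/3 = 2.
r(-1) ≈ -0.8415, r(1) ≈ 0.8415, r(3) ≈ 0.1411, r(5) ≈ -0.9589.
T_3 = (Δs/2)·[r(s_0) + 2r(s_1) + 2r(s_2) + r(s_3)].
Sum ≈ 0.1648.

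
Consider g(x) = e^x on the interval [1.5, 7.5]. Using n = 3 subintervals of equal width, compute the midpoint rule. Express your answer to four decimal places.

Δx = (7.5 − 1.5)/3 = 2.
Midpoints: 2.5, 4.5, 6.5.
g(2.5) ≈ 12.1825, g(4.5) ≈ 90.0171, g(6.5) ≈ 665.1416.
Sum = Δx · [g(2.5) + g(4.5) + g(6.5)].
Sum ≈ 1534.6825.

1534.6825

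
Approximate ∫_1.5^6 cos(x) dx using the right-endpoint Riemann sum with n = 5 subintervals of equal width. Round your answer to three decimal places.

Δx = (6 − 1.5)/5 = 0.9.
Right endpoints: 2.4, 3.3, 4.2, 5.1, 6.
f(2.4) ≈ -0.737, f(3.3) ≈ -0.987, f(4.2) ≈ -0.490, f(5.1) ≈ 0.378, f(6) ≈ 0.960.
Sum = Δx · [f(2.4) + f(3.3) + f(4.2) + f(5.1) + f(6)].
Sum ≈ -0.789.

-0.789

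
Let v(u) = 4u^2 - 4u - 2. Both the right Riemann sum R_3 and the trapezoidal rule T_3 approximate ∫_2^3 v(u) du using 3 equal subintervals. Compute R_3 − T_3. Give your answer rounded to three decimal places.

2.667

R_3 ≈ 16.07407.
T_3 ≈ 13.40741.
R_3 − T_3 ≈ 2.667.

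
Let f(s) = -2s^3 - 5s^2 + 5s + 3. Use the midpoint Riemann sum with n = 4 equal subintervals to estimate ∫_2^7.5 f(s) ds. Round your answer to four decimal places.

Δs = (7.5 − 2)/4 = 1.375.
Midpoints: 2.6875, 4.0625, 5.4375, 6.8125.
f(2.6875) = -119803/2048, f(4.0625) = -395881/2048, f(5.4375) = -899439/2048, f(6.8125) = -1694365/2048.
Sum = Δs · [f(2.6875) + f(4.0625) + f(5.4375) + f(6.8125)].
Sum ≈ -2087.6689.

-2087.6689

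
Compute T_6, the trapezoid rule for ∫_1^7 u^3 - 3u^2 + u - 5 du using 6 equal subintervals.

Δu = (7 − 1)/6 = 1.
f(1) = -6, f(2) = -7, f(3) = -2, f(4) = 15, f(5) = 50, f(6) = 109, f(7) = 198.
T_6 = (Δu/2)·[f(u_0) + 2f(u_1) + ... + 2f(u_{5}) + f(u_6)].
Sum = 261.

261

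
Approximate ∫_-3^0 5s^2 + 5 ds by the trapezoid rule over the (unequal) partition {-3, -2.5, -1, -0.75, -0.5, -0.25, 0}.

62.96875

Subinterval widths: 0.5, 1.5, 0.25, 0.25, 0.25, 0.25.
f(-3) = 50, f(-2.5) = 36.25, f(-1) = 10, f(-0.75) = 7.8125, f(-0.5) = 6.25, f(-0.25) = 5.3125, f(0) = 5.
On each subinterval the trapezoid contributes (Δs_i/2)·[f(s_{i-1}) + f(s_i)].
Sum = 62.96875.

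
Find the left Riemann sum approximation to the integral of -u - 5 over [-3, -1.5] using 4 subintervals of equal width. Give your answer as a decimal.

Δu = (-1.5 − (-3))/4 = 0.375.
Left endpoints: -3, -2.625, -2.25, -1.875.
f(-3) = -2, f(-2.625) = -2.375, f(-2.25) = -2.75, f(-1.875) = -3.125.
Sum = Δu · [f(-3) + f(-2.625) + f(-2.25) + f(-1.875)].
Sum = -3.84375.

-3.84375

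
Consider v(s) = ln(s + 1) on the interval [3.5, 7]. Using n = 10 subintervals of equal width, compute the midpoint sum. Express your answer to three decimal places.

Δs = (7 − 3.5)/10 = 0.35.
Midpoints: 3.675, 4.025, 4.375, 4.725, 5.075, 5.425, 5.775, 6.125, 6.475, 6.825.
v(3.675) ≈ 1.542, v(4.025) ≈ 1.614, v(4.375) ≈ 1.682, v(4.725) ≈ 1.745, v(5.075) ≈ 1.804, v(5.425) ≈ 1.860, v(5.775) ≈ 1.913, v(6.125) ≈ 1.964, v(6.475) ≈ 2.012, v(6.825) ≈ 2.057.
Sum = Δs · [v(3.675) + v(4.025) + v(4.375) + ...].
Sum ≈ 6.368.

6.368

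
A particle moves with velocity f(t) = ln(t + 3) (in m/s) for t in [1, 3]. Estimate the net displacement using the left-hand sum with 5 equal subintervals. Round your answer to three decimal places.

3.123

Δt = (3 − 1)/5 = 0.4.
Left endpoints: 1, 1.4, 1.8, 2.2, 2.6.
f(1) ≈ 1.386, f(1.4) ≈ 1.482, f(1.8) ≈ 1.569, f(2.2) ≈ 1.649, f(2.6) ≈ 1.723.
Sum = Δt · [f(1) + f(1.4) + f(1.8) + f(2.2) + f(2.6)].
Sum ≈ 3.123.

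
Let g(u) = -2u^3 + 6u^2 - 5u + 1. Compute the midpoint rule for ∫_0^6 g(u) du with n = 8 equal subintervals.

-296.625

Δu = (6 − 0)/8 = 0.75.
Midpoints: 0.375, 1.125, 1.875, 2.625, 3.375, 4.125, 4.875, 5.625.
g(0.375) = -0.13671875, g(1.125) = 0.12109375, g(1.875) = -0.46484375, g(2.625) = -6.95703125, g(3.375) = -24.41796875, g(4.125) = -57.91015625, g(4.875) = -112.49609375, g(5.625) = -193.23828125.
Sum = Δu · [g(0.375) + g(1.125) + g(1.875) + ...].
Sum = -296.625.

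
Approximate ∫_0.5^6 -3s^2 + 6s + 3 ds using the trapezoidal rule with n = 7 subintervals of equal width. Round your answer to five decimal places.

Δs = (6 − 0.5)/7 = 11/14.
f(0.5) = 5.25, f(9/7) = 282/49, f(29/14) = 501/196, f(20/7) = -213/49, f(51/14) = -2931/196, f(31/7) = -1434/49, f(73/14) = -9267/196, f(6) = -69.
T_7 = (Δs/2)·[f(s_0) + 2f(s_1) + ... + 2f(s_{6}) + f(s_7)].
Sum ≈ -93.82270.

-93.82270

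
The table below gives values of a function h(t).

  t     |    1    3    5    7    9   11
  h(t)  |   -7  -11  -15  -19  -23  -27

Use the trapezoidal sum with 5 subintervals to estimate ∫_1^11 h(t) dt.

Δt = 2.
T_5 = (2/2)·[(-7) + 2·(-11) + 2·(-15) + 2·(-19) + 2·(-23) + (-27)] = -170.

-170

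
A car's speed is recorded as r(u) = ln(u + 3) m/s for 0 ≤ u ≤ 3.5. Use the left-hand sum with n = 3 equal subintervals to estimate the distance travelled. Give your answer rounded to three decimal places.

Δu = (3.5 − 0)/3 = 7/6.
Left endpoints: 0, 7/6, 7/3.
r(0) ≈ 1.099, r(7/6) ≈ 1.427, r(7/3) ≈ 1.674.
Sum = Δu · [r(0) + r(7/6) + r(7/3)].
Sum ≈ 4.900.

4.900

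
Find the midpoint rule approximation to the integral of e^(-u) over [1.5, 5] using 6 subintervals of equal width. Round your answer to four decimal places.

Δu = (5 − 1.5)/6 = 7/12.
Midpoints: 43/24, 2.375, 71/24, 85/24, 4.125, 113/24.
f(43/24) ≈ 0.1667, f(2.375) ≈ 0.0930, f(71/24) ≈ 0.0519, f(85/24) ≈ 0.0290, f(4.125) ≈ 0.0162, f(113/24) ≈ 0.0090.
Sum = Δu · [f(43/24) + f(2.375) + f(71/24) + ...].
Sum ≈ 0.2134.

0.2134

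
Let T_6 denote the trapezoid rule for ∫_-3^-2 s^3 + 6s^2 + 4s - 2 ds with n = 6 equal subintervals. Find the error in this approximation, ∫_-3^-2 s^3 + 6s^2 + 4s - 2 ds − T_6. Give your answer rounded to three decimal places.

0.007

Exact integral: ∫_-3^-2 f(s) ds = 9.75.
T_6 ≈ 9.74306.
Error ≈ 9.75 − 9.74306 ≈ 0.007.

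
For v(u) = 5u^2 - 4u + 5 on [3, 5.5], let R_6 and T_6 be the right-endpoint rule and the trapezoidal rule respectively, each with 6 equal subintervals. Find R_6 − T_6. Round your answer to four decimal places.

R_6 ≈ 222.705440.
T_6 ≈ 202.653356.
R_6 − T_6 ≈ 20.0521.

20.0521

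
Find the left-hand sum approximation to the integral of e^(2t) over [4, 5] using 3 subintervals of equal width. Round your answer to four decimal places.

6698.6120

Δt = (5 − 4)/3 = 1/3.
Left endpoints: 4, 13/3, 14/3.
f(4) ≈ 2980.9580, f(13/3) ≈ 5806.1133, f(14/3) ≈ 11308.7646.
Sum = Δt · [f(4) + f(13/3) + f(14/3)].
Sum ≈ 6698.6120.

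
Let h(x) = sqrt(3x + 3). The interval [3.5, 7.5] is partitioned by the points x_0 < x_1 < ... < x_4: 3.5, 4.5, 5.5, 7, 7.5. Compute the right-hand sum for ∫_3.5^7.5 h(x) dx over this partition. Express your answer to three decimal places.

18.351

Subinterval widths: 1, 1, 1.5, 0.5.
Right endpoints: 4.5, 5.5, 7, 7.5.
h(4.5) ≈ 4.062, h(5.5) ≈ 4.416, h(7) ≈ 4.899, h(7.5) ≈ 5.050.
Sum = Σ Δx_i · h(x_i).
Sum ≈ 18.351.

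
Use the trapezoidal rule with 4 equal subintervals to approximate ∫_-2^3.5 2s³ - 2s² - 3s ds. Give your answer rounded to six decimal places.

25.072266

Δs = (3.5 − (-2))/4 = 1.375.
f(-2) = -18, f(-0.625) = 0.60546875, f(0.75) = -2.53125, f(2.125) = 3.78515625, f(3.5) = 50.75.
T_4 = (Δs/2)·[f(s_0) + 2f(s_1) + 2f(s_2) + 2f(s_3) + f(s_4)].
Sum ≈ 25.072266.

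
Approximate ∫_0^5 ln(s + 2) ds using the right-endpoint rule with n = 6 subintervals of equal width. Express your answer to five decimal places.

7.73655

Δs = (5 − 0)/6 = 5/6.
Right endpoints: 5/6, 5/3, 2.5, 10/3, 25/6, 5.
f(5/6) ≈ 1.04145, f(5/3) ≈ 1.29928, f(2.5) ≈ 1.50408, f(10/3) ≈ 1.67398, f(25/6) ≈ 1.81916, f(5) ≈ 1.94591.
Sum = Δs · [f(5/6) + f(5/3) + f(2.5) + ...].
Sum ≈ 7.73655.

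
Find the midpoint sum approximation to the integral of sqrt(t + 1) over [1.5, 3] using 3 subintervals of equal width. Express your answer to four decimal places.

Δt = (3 − 1.5)/3 = 0.5.
Midpoints: 1.75, 2.25, 2.75.
f(1.75) ≈ 1.6583, f(2.25) ≈ 1.8028, f(2.75) ≈ 1.9365.
Sum = Δt · [f(1.75) + f(2.25) + f(2.75)].
Sum ≈ 2.6988.

2.6988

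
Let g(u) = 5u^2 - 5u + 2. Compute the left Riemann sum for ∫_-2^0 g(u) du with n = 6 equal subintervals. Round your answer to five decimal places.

32.51852

Δu = (0 − (-2))/6 = 1/3.
Left endpoints: -2, -5/3, -4/3, -1, -2/3, -1/3.
g(-2) = 32, g(-5/3) = 218/9, g(-4/3) = 158/9, g(-1) = 12, g(-2/3) = 68/9, g(-1/3) = 38/9.
Sum = Δu · [g(-2) + g(-5/3) + g(-4/3) + ...].
Sum ≈ 32.51852.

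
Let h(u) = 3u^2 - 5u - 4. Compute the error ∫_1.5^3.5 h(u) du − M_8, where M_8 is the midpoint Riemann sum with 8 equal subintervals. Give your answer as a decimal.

0.03125

Exact integral: ∫_1.5^3.5 h(u) du = 6.5.
M_8 = 6.46875.
Error = 6.5 − 6.46875 = 0.03125.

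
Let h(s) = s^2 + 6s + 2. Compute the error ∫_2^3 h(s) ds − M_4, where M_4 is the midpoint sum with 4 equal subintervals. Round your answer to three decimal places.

0.005

Exact integral: ∫_2^3 h(s) ds ≈ 23.33333.
M_4 = 23.328125.
Error ≈ 23.33333 − 23.328125 ≈ 0.005.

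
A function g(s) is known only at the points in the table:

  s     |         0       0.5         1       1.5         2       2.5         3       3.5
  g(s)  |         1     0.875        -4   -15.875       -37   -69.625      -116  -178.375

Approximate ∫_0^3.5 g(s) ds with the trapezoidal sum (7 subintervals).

Δs = 0.5.
T_7 = (0.5/2)·[1 + 2·0.875 + 2·(-4) + 2·(-15.875) + 2·(-37) + 2·(-69.625) + 2·(-116) + (-178.375)] = -165.15625.

-165.15625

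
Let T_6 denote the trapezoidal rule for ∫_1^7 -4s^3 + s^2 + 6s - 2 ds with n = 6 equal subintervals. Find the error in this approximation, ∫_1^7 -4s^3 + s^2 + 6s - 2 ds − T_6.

Exact integral: ∫_1^7 f(s) ds = -2154.
T_6 = -2201.
Error = -2154 − (-2201) = 47.

47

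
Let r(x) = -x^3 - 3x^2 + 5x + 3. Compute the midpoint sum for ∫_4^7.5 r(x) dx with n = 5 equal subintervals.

-970.8715625

Δx = (7.5 − 4)/5 = 0.7.
Midpoints: 4.35, 5.05, 5.75, 6.45, 7.15.
r(4.35) = -114.330375, r(5.05) = -177.045125, r(5.75) = -257.546875, r(6.45) = -357.893625, r(7.15) = -480.143375.
Sum = Δx · [r(4.35) + r(5.05) + r(5.75) + r(6.45) + r(7.15)].
Sum = -970.8715625.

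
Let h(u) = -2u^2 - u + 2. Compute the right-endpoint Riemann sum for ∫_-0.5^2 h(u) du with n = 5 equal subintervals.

-5

Δu = (2 − (-0.5))/5 = 0.5.
Right endpoints: 0, 0.5, 1, 1.5, 2.
h(0) = 2, h(0.5) = 1, h(1) = -1, h(1.5) = -4, h(2) = -8.
Sum = Δu · [h(0) + h(0.5) + h(1) + h(1.5) + h(2)].
Sum = -5.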